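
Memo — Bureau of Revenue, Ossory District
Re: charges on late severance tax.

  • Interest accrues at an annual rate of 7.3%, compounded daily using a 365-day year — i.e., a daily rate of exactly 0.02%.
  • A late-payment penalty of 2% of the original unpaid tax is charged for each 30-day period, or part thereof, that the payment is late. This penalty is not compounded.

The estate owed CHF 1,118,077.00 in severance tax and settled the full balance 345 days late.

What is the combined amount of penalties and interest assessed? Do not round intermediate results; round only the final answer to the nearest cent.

CHF 348,201.40

Penalty periods: ⌈345/30⌉ = 12; penalty = 12 × 2% × CHF 1,118,077.00 = CHF 268,338.48
Interest: CHF 1,118,077.00 × ((1 + 0.0002)^345 − 1) = CHF 1,118,077.00 × 0.07142882… = CHF 79,862.9177…
Penalties + interest = CHF 268,338.4800 + CHF 79,862.9177… = CHF 348,201.40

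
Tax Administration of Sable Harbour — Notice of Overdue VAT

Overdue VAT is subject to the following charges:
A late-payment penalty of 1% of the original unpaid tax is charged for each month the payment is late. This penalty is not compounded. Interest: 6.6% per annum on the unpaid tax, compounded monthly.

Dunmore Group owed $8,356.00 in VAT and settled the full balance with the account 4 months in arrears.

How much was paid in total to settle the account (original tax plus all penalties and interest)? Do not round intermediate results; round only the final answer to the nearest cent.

$8,875.59

Late-payment penalty: 4 × 1% × $8,356.00 = $334.24
Interest (6.6%/yr ÷ 12 = 0.55%/month): $8,356.00 × ((1 + 0.0055)^4 − 1) = $185.3542…
Total = $8,356.00 + $334.2400 + $185.3542… = $8,875.59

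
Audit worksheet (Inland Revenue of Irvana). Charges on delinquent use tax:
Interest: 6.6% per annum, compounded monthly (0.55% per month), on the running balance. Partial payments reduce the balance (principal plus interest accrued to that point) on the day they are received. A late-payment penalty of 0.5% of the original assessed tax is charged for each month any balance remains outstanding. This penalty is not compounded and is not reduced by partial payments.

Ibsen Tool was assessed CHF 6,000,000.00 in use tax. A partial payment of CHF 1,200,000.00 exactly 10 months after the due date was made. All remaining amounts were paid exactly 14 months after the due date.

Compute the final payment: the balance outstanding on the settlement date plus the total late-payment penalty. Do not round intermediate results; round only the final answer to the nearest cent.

Balance at month 10: CHF 6,000,000.0000 × (1 + 0.0055)^10 = CHF 6,338,288.4506…
After CHF 1,200,000.00 payment: CHF 6,338,288.4506… − CHF 1,200,000.00 = CHF 5,138,288.4506…
Balance at month 14: CHF 5,138,288.4506… × (1 + 0.0055)^4 = CHF 5,252,266.8201…
Penalty: 14 × 0.5% × CHF 6,000,000.00 = CHF 420,000.00
Final settlement = outstanding balance + penalty = CHF 5,252,266.8201… + CHF 420,000.00 = CHF 5,672,266.82

CHF 5,672,266.82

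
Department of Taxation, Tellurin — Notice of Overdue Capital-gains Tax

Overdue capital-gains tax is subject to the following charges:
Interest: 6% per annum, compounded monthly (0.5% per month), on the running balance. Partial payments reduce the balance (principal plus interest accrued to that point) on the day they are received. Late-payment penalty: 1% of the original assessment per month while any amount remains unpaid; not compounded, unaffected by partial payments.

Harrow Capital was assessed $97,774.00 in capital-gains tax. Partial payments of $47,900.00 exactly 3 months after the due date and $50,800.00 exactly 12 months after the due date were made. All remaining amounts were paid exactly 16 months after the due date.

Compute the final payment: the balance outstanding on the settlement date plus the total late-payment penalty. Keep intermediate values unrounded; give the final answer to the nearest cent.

Balance at month 3: $97,774.0000 × (1 + 0.005)^3 = $99,247.9553…
After $47,900.00 payment: $99,247.9553… − $47,900.00 = $51,347.9553…
Balance at month 12: $51,347.9553… × (1 + 0.005)^9 = $53,705.3696…
After $50,800.00 payment: $53,705.3696… − $50,800.00 = $2,905.3696…
Balance at month 16: $2,905.3696… × (1 + 0.005)^4 = $2,963.9143…
Penalty: 16 × 1% × $97,774.00 = $15,643.84
Final settlement = outstanding balance + penalty = $2,963.9143… + $15,643.84 = $18,607.75

$18,607.75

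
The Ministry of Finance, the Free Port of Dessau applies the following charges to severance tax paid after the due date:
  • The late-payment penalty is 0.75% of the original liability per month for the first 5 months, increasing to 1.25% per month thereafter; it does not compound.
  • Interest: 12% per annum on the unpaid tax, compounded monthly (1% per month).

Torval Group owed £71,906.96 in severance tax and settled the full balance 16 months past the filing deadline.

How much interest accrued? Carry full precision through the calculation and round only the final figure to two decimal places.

£12,409.61

Interest: £71,906.96 × ((1 + 0.01)^16 − 1) = £71,906.96 × 0.1725786… = £12,409.6057…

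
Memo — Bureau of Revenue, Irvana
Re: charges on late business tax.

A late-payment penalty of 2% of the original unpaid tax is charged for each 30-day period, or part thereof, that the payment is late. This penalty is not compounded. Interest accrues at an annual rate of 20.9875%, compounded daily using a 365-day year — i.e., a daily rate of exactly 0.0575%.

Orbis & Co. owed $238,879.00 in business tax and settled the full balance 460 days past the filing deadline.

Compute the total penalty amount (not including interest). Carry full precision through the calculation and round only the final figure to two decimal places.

Penalty periods: ⌈460/30⌉ = 16; penalty = 16 × 2% × $238,879.00 = $76,441.28

$76,441.28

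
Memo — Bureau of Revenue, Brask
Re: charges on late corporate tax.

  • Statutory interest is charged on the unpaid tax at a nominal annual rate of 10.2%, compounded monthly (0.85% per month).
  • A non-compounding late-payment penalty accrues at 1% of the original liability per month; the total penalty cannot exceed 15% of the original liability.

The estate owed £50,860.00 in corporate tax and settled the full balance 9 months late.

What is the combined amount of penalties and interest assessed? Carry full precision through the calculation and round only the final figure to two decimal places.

Penalty: 9 × 1% × £50,860.00 = £4,577.40 (below the 15% cap of £7,629.00)
Interest: £50,860.00 × ((1 + 0.0085)^9 − 1) = £50,860.00 × 0.0791532… = £4,025.7343…
Penalties + interest = £4,577.4000 + £4,025.7343… = £8,603.13

£8,603.13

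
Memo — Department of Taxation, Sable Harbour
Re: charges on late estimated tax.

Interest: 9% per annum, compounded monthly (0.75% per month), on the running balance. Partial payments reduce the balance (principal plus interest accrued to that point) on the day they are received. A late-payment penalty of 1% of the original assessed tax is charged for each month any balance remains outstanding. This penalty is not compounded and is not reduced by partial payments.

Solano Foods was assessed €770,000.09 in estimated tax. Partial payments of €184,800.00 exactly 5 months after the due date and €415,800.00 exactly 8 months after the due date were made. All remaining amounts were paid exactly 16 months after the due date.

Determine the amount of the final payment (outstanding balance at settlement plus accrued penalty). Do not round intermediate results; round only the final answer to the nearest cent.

Balance at month 5: €770,000.0900 × (1 + 0.0075)^5 = €799,311.4791…
After €184,800.00 payment: €799,311.4791… − €184,800.00 = €614,511.4791…
Balance at month 8: €614,511.4791… × (1 + 0.0075)^3 = €628,441.9454…
After €415,800.00 payment: €628,441.9454… − €415,800.00 = €212,641.9454…
Balance at month 16: €212,641.9454… × (1 + 0.0075)^8 = €225,740.4442…
Penalty: 16 × 1% × €770,000.09 = €123,200.01…
Final settlement = outstanding balance + penalty = €225,740.4442… + €123,200.01… = €348,940.46

€348,940.46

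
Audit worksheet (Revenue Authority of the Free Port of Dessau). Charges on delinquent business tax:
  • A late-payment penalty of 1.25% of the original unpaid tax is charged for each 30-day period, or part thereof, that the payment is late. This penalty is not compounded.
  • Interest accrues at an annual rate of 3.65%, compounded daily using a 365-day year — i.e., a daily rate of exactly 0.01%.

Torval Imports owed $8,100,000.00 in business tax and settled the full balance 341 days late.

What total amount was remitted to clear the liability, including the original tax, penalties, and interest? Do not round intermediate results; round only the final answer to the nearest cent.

Penalty periods: ⌈341/30⌉ = 12; penalty = 12 × 1.25% × $8,100,000.00 = $1,215,000.00
Interest: $8,100,000.00 × ((1 + 0.0001)^341 − 1) = $8,100,000.00 × 0.03468631… = $280,959.0813…
Total = $8,100,000.00 + $1,215,000.0000 + $280,959.0813… = $9,595,959.08

$9,595,959.08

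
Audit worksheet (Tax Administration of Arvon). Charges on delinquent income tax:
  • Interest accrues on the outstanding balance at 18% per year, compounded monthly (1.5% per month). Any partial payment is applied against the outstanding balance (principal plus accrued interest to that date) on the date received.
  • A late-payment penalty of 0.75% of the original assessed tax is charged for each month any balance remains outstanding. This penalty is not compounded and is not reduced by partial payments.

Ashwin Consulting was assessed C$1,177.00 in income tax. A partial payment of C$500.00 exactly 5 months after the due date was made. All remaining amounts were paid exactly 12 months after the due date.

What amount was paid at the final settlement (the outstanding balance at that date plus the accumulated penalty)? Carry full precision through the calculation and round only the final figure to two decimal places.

C$958.25

Balance at month 5: C$1,177.0000 × (1 + 0.015)^5 = C$1,267.9633…
After C$500.00 payment: C$1,267.9633… − C$500.00 = C$767.9633…
Balance at month 12: C$767.9633… × (1 + 0.015)^7 = C$852.3201…
Penalty: 12 × 0.75% × C$1,177.00 = C$105.93
Final settlement = outstanding balance + penalty = C$852.3201… + C$105.93 = C$958.25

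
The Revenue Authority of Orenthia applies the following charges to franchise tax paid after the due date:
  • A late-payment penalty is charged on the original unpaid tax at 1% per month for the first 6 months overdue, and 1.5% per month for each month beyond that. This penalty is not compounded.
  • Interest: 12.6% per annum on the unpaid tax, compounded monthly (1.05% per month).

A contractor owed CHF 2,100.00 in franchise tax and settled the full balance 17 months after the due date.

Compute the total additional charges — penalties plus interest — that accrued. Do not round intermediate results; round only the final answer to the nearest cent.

Penalty, months 1–6: 6 × 1% × CHF 2,100.00 = CHF 126.00
Penalty, months 7–17: 11 × 1.5% × CHF 2,100.00 = CHF 346.50
Interest: CHF 2,100.00 × ((1 + 0.0105)^17 − 1) = CHF 2,100.00 × 0.1943109… = CHF 408.0529…
Penalties + interest = CHF 472.5000 + CHF 408.0529… = CHF 880.55

CHF 880.55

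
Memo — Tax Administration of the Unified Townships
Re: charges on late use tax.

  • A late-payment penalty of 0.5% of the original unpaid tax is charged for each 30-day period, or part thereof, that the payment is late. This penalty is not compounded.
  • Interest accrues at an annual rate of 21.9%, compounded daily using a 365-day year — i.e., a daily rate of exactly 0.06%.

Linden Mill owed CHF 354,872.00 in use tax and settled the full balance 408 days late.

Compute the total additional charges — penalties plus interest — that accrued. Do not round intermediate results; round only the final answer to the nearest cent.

Penalty periods: ⌈408/30⌉ = 14; penalty = 14 × 0.5% × CHF 354,872.00 = CHF 24,841.04
Interest: CHF 354,872.00 × ((1 + 0.0006)^408 − 1) = CHF 354,872.00 × 0.27727205… = CHF 98,396.0854…
Penalties + interest = CHF 24,841.0400 + CHF 98,396.0854… = CHF 123,237.13

CHF 123,237.13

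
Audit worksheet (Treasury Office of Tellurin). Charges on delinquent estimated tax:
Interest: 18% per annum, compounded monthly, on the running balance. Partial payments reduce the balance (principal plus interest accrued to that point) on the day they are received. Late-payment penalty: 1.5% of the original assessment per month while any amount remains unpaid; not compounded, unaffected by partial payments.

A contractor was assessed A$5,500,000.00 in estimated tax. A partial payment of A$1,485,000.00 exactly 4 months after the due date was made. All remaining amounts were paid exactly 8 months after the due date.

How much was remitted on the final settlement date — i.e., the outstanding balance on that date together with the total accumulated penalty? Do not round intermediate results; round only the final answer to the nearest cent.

Monthly rate = 18% ÷ 12 = 1.5%
Balance at month 4: A$5,500,000.0000 × (1 + 0.015)^4 = A$5,837,499.5284…
After A$1,485,000.00 payment: A$5,837,499.5284… − A$1,485,000.00 = A$4,352,499.5284…
Balance at month 8: A$4,352,499.5284… × (1 + 0.015)^4 = A$4,619,584.3536…
Penalty: 8 × 1.5% × A$5,500,000.00 = A$660,000.00
Final settlement = outstanding balance + penalty = A$4,619,584.3536… + A$660,000.00 = A$5,279,584.35

A$5,279,584.35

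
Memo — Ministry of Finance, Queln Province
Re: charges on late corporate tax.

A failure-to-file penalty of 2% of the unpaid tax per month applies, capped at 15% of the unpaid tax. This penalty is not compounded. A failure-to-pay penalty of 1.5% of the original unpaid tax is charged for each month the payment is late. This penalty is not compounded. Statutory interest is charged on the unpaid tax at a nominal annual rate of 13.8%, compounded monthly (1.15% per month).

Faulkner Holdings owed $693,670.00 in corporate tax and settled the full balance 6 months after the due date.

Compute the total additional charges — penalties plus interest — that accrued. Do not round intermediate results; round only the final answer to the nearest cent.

Failure-to-file: 6 × 2% × $693,670.00 = $83,240.40 (under the 15% cap)
Failure-to-pay penalty = 1.5% × $693,670.00 × 6 mo = $62,430.30
Interest: $693,670.00 × ((1 + 0.0115)^6 − 1) = $693,670.00 × 0.0710144… = $49,260.5804…
Penalties + interest = $145,670.7000 + $49,260.5804… = $194,931.28

$194,931.28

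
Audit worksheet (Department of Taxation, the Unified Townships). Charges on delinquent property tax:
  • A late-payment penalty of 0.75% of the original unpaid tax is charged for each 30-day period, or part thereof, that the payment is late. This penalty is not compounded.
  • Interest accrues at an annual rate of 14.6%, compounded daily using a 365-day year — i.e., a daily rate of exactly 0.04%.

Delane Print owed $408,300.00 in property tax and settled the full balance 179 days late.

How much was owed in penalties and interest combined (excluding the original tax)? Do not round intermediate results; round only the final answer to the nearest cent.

Penalty periods: ⌈179/30⌉ = 6; penalty = 6 × 0.75% × $408,300.00 = $18,373.50
Interest: $408,300.00 × ((1 + 0.0004)^179 − 1) = $408,300.00 × 0.07421019… = $30,300.0202…
Penalties + interest = $18,373.5000 + $30,300.0202… = $48,673.52

$48,673.52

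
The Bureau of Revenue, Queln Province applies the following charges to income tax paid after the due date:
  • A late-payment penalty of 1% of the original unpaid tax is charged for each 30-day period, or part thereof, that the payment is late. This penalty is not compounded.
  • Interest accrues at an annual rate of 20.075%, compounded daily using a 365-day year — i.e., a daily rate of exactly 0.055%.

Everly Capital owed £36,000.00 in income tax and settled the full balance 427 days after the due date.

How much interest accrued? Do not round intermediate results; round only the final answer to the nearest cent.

Interest: £36,000.00 × ((1 + 0.00055)^427 − 1) = £36,000.00 × 0.26463740… = £9,526.9464…

£9,526.95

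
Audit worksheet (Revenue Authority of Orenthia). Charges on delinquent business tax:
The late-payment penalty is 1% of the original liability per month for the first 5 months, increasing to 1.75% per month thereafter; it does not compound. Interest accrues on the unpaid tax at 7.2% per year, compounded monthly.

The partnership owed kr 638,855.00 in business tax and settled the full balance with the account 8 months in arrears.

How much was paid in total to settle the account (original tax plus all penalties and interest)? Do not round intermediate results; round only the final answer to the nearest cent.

kr 735,654.43

Penalty, months 1–5: 5 × 1% × kr 638,855.00 = kr 31,942.75
Penalty, months 6–8: 3 × 1.75% × kr 638,855.00 = kr 33,539.89…
Interest (7.2%/yr ÷ 12 = 0.6%/month): kr 638,855.00 × ((1 + 0.006)^8 − 1) = kr 31,316.7917…
Total = kr 638,855.00 + kr 65,482.6375 + kr 31,316.7917… = kr 735,654.43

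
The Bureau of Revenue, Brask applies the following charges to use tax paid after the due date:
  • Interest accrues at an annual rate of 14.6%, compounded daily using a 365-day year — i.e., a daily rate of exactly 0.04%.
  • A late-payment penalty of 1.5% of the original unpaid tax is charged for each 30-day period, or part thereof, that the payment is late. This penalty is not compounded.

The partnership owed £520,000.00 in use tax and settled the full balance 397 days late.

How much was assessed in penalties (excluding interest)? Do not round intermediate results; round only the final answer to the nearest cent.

£109,200.00

Penalty periods: ⌈397/30⌉ = 14; penalty = 14 × 1.5% × £520,000.00 = £109,200.00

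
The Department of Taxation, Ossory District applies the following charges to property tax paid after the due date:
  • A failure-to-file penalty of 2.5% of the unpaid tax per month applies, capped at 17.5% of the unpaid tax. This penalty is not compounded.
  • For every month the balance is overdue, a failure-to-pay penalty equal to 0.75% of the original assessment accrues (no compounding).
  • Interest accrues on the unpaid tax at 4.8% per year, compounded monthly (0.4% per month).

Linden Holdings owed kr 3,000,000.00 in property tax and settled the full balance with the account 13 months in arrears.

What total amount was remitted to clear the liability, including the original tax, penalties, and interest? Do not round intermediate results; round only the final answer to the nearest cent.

Failure-to-file: 13 × 2.5% × kr 3,000,000.00 = kr 975,000.00, capped at 17.5% × kr 3,000,000.00 = kr 525,000.00
Failure-to-pay penalty: 13 × 0.75% × kr 3,000,000.00 = kr 292,500.00
Interest: kr 3,000,000.00 × ((1 + 0.004)^13 − 1) = kr 3,000,000.00 × 0.0532665… = kr 159,799.4651…
Total = kr 3,000,000.00 + kr 817,500.0000 + kr 159,799.4651… = kr 3,977,299.47

kr 3,977,299.47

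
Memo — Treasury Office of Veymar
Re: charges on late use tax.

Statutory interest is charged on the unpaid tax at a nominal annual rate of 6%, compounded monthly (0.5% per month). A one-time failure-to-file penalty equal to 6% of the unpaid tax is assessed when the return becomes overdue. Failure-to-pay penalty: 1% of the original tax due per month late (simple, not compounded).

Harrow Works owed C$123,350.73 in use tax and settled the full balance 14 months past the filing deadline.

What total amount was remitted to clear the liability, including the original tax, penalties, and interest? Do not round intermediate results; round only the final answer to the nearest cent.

Failure-to-file penalty: 6% × C$123,350.73 = C$7,401.04…
Failure-to-pay penalty = 1% × C$123,350.73 × 14 mo = C$17,269.10…
Interest: C$123,350.73 × ((1 + 0.005)^14 − 1) = C$123,350.73 × 0.0723211… = C$8,920.8644…
Total = C$123,350.73 + C$24,670.1460 + C$8,920.8644… = C$156,941.74

C$156,941.74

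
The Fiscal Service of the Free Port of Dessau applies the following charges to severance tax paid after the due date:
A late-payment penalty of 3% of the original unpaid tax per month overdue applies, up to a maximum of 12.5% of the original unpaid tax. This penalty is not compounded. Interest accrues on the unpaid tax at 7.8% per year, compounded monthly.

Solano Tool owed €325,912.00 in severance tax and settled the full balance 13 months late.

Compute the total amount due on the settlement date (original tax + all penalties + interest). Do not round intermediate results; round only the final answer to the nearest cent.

Penalty (uncapped): 13 × 3% × €325,912.00 = €127,105.68; cap = 12.5% × €325,912.00 = €40,739.00 → penalty = €40,739.00
Interest (7.8%/yr ÷ 12 = 0.65%/month): €325,912.00 × ((1 + 0.0065)^13 − 1) = €28,639.6259…
Total = €325,912.00 + €40,739.0000 + €28,639.6259… = €395,290.63

€395,290.63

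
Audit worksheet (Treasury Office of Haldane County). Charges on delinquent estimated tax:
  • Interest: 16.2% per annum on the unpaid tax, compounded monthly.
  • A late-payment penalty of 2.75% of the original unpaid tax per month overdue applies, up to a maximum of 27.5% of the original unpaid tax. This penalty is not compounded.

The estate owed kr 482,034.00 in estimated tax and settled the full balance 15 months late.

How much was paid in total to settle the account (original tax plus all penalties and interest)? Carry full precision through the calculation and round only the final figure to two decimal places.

kr 721,991.70

Penalty (uncapped): 15 × 2.75% × kr 482,034.00 = kr 198,839.03…; cap = 27.5% × kr 482,034.00 = kr 132,559.35 → penalty = kr 132,559.35
Interest (16.2%/yr ÷ 12 = 1.35%/month): kr 482,034.00 × ((1 + 0.0135)^15 − 1) = kr 107,398.3497…
Total = kr 482,034.00 + kr 132,559.3500 + kr 107,398.3497… = kr 721,991.70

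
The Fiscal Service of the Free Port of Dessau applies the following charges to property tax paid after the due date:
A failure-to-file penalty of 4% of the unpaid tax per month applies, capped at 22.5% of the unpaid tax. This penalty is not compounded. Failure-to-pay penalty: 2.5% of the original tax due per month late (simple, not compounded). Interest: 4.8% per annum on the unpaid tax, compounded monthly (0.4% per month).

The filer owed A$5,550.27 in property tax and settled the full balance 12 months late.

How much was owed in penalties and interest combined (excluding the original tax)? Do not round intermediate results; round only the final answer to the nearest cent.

Failure-to-file: 12 × 4% × A$5,550.27 = A$2,664.13…, capped at 22.5% × A$5,550.27 = A$1,248.81…
Failure-to-pay penalty: 12 × 2.5% × A$5,550.27 = A$1,665.08…
Interest: A$5,550.27 × ((1 + 0.004)^12 − 1) = A$5,550.27 × 0.0490702… = A$272.3529…
Penalties + interest = A$2,913.8918… + A$272.3529… = A$3,186.24

A$3,186.24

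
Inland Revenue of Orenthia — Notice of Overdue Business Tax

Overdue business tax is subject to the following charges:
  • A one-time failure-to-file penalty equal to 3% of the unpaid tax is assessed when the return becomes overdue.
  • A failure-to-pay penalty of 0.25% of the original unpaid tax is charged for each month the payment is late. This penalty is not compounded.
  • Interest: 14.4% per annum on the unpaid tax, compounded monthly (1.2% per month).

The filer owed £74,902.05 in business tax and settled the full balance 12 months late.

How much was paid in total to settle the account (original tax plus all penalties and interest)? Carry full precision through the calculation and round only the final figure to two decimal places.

Failure-to-file penalty: 3% × £74,902.05 = £2,247.06…
Failure-to-pay penalty: 12 × 0.25% × £74,902.05 = £2,247.06…
Interest: £74,902.05 × ((1 + 0.012)^12 − 1) = £74,902.05 × 0.1538946… = £11,527.0228…
Total = £74,902.05 + £4,494.1230 + £11,527.0228… = £90,923.20

£90,923.20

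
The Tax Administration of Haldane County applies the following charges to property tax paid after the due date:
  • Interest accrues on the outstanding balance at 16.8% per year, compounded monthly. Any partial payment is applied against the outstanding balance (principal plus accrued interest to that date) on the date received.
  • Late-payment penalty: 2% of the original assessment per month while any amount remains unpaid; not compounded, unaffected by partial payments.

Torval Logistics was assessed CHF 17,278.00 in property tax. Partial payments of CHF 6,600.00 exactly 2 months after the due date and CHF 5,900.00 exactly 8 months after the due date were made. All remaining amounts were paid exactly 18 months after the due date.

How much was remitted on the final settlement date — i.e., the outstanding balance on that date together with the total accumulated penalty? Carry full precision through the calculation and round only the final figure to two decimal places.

CHF 13,386.79

Monthly rate = 16.8% ÷ 12 = 1.4%
Balance at month 2: CHF 17,278.0000 × (1 + 0.014)^2 = CHF 17,765.1705…
After CHF 6,600.00 payment: CHF 17,765.1705… − CHF 6,600.00 = CHF 11,165.1705…
Balance at month 8: CHF 11,165.1705… × (1 + 0.014)^6 = CHF 12,136.4896…
After CHF 5,900.00 payment: CHF 12,136.4896… − CHF 5,900.00 = CHF 6,236.4896…
Balance at month 18: CHF 6,236.4896… × (1 + 0.014)^10 = CHF 7,166.7087…
Penalty: 18 × 2% × CHF 17,278.00 = CHF 6,220.08
Final settlement = outstanding balance + penalty = CHF 7,166.7087… + CHF 6,220.08 = CHF 13,386.79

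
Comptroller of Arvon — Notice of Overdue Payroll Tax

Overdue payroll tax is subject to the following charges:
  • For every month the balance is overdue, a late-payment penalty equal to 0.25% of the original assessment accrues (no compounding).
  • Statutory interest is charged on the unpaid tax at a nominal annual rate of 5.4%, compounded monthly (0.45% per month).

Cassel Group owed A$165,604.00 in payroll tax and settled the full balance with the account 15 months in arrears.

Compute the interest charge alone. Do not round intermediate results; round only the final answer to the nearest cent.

Interest: A$165,604.00 × ((1 + 0.0045)^15 − 1) = A$165,604.00 × 0.0696683… = A$11,537.3454…

A$11,537.35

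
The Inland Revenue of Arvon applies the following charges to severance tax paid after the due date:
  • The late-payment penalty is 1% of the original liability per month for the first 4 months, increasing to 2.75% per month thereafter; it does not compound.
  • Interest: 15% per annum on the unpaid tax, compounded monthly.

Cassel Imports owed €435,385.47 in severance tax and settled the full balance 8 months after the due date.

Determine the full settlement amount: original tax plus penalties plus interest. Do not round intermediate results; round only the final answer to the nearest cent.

€546,185.02

Penalty, months 1–4: 4 × 1% × €435,385.47 = €17,415.42…
Penalty, months 5–8: 4 × 2.75% × €435,385.47 = €47,892.40…
Interest (15%/yr ÷ 12 = 1.25%/month): €435,385.47 × ((1 + 0.0125)^8 − 1) = €45,491.7303…
Total = €435,385.47 + €65,307.8205 + €45,491.7303… = €546,185.02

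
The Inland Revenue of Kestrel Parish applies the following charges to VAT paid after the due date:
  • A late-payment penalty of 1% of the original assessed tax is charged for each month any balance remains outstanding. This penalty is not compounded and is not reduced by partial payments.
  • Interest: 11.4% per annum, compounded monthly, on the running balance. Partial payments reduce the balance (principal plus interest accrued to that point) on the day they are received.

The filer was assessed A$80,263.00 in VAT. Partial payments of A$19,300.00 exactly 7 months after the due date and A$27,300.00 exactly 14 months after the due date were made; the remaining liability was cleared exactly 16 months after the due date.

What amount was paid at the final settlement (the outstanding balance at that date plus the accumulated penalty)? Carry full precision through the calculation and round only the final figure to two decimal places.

Monthly rate = 11.4% ÷ 12 = 0.95%
Balance at month 7: A$80,263.0000 × (1 + 0.0095)^7 = A$85,755.0395…
After A$19,300.00 payment: A$85,755.0395… − A$19,300.00 = A$66,455.0395…
Balance at month 14: A$66,455.0395… × (1 + 0.0095)^7 = A$71,002.2618…
After A$27,300.00 payment: A$71,002.2618… − A$27,300.00 = A$43,702.2618…
Balance at month 16: A$43,702.2618… × (1 + 0.0095)^2 = A$44,536.5489…
Penalty: 16 × 1% × A$80,263.00 = A$12,842.08
Final settlement = outstanding balance + penalty = A$44,536.5489… + A$12,842.08 = A$57,378.63

A$57,378.63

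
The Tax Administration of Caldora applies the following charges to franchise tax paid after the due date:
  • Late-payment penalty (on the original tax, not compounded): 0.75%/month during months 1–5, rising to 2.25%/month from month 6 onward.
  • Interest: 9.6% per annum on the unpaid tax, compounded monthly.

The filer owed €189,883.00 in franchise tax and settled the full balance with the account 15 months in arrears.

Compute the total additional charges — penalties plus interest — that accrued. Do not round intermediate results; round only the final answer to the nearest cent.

Penalty, months 1–5: 5 × 0.75% × €189,883.00 = €7,120.61…
Penalty, months 6–15: 10 × 2.25% × €189,883.00 = €42,723.68…
Interest (9.6%/yr ÷ 12 = 0.8%/month): €189,883.00 × ((1 + 0.008)^15 − 1) = €24,107.2895…
Penalties + interest = €49,844.2875 + €24,107.2895… = €73,951.58

€73,951.58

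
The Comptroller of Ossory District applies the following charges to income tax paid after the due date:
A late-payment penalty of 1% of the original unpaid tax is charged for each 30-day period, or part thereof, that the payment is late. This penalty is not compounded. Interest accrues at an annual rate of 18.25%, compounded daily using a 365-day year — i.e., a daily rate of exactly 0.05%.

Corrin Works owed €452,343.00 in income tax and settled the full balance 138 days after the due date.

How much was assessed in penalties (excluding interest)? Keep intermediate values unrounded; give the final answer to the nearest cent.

Penalty periods: ⌈138/30⌉ = 5; penalty = 5 × 1% × €452,343.00 = €22,617.15

€22,617.15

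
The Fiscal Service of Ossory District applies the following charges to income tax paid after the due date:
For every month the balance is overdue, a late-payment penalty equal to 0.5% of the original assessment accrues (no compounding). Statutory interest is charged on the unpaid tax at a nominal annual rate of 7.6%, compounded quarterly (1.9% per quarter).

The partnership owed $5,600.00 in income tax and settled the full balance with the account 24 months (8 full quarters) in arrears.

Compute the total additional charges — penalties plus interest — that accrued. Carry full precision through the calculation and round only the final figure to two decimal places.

Late-payment penalty: 24 × 0.5% × $5,600.00 = $672.00
Interest: $5,600.00 × ((1 + 0.019)^8 − 1) = $5,600.00 × 0.1625014… = $910.0077…
Penalties + interest = $672.0000 + $910.0077… = $1,582.01

$1,582.01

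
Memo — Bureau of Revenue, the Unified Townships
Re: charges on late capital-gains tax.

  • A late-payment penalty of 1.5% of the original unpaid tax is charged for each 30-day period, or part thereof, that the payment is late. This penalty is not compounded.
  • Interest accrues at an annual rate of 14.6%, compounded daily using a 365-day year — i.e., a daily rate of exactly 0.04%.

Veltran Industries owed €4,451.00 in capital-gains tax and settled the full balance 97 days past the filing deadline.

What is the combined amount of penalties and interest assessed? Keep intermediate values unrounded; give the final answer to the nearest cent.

Penalty periods: ⌈97/30⌉ = 4; penalty = 4 × 1.5% × €4,451.00 = €267.06
Interest: €4,451.00 × ((1 + 0.0004)^97 − 1) = €4,451.00 × 0.03955449… = €176.0570…
Penalties + interest = €267.0600 + €176.0570… = €443.12

€443.12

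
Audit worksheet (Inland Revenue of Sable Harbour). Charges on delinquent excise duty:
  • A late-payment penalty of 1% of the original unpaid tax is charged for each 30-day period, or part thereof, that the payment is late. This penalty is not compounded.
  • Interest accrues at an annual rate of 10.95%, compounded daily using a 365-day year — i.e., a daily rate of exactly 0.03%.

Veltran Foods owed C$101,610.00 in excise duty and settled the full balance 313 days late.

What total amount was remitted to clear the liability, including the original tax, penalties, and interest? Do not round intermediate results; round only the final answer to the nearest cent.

Penalty periods: ⌈313/30⌉ = 11; penalty = 11 × 1% × C$101,610.00 = C$11,177.10
Interest: C$101,610.00 × ((1 + 0.0003)^313 − 1) = C$101,610.00 × 0.09843443… = C$10,001.9221…
Total = C$101,610.00 + C$11,177.1000 + C$10,001.9221… = C$122,789.02

C$122,789.02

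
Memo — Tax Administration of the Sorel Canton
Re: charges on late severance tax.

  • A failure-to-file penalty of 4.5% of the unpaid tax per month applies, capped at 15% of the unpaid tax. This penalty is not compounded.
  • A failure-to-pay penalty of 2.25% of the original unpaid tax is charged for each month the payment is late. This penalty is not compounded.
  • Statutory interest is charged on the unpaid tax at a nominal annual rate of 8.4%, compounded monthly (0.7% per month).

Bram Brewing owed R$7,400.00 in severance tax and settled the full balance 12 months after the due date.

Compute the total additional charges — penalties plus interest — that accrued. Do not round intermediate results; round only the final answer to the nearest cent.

R$3,754.10

Failure-to-file: 12 × 4.5% × R$7,400.00 = R$3,996.00, capped at 15% × R$7,400.00 = R$1,110.00
Failure-to-pay penalty: 12 × 2.25% × R$7,400.00 = R$1,998.00
Interest: R$7,400.00 × ((1 + 0.007)^12 − 1) = R$7,400.00 × 0.0873107… = R$646.0989…
Penalties + interest = R$3,108.0000 + R$646.0989… = R$3,754.10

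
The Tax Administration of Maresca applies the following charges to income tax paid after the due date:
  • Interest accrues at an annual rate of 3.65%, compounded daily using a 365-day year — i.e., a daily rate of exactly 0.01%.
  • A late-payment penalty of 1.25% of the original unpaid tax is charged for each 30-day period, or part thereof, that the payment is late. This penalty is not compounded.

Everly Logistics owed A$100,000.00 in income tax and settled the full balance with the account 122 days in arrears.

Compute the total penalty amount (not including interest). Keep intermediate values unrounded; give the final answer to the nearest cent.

A$6,250.00

Penalty periods: ⌈122/30⌉ = 5; penalty = 5 × 1.25% × A$100,000.00 = A$6,250.00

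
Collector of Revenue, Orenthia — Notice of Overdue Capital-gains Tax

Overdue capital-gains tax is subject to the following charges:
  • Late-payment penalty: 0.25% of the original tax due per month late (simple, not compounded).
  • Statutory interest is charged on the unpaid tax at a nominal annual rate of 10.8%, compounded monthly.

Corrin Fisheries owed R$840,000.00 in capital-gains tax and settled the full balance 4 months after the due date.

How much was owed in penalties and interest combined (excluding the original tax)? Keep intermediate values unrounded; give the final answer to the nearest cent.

R$39,050.69

Late-payment penalty = 0.25% × R$840,000.00 × 4 mo = R$8,400.00
Interest (10.8%/yr ÷ 12 = 0.9%/month): R$840,000.00 × ((1 + 0.009)^4 − 1) = R$30,650.6950…
Penalties + interest = R$8,400.0000 + R$30,650.6950… = R$39,050.69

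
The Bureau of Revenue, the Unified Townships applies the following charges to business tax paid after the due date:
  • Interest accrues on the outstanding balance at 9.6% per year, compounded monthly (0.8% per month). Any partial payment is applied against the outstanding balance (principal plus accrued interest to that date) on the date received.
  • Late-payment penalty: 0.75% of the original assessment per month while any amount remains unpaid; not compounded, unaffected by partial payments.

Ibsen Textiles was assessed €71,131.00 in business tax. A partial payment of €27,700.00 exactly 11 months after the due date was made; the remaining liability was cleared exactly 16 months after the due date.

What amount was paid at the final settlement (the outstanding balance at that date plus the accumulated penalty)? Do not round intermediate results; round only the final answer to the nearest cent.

Balance at month 11: €71,131.0000 × (1 + 0.008)^11 = €77,647.0155…
After €27,700.00 payment: €77,647.0155… − €27,700.00 = €49,947.0155…
Balance at month 16: €49,947.0155… × (1 + 0.008)^5 = €51,977.1190…
Penalty: 16 × 0.75% × €71,131.00 = €8,535.72
Final settlement = outstanding balance + penalty = €51,977.1190… + €8,535.72 = €60,512.84

€60,512.84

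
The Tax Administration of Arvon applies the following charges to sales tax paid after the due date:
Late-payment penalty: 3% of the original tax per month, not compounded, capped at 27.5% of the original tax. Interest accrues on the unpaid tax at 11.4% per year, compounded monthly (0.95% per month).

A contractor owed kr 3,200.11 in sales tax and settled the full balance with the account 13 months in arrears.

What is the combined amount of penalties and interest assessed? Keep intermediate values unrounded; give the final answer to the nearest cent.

Penalty (uncapped): 13 × 3% × kr 3,200.11 = kr 1,248.04…; cap = 27.5% × kr 3,200.11 = kr 880.03… → penalty = kr 880.03…
Interest: kr 3,200.11 × ((1 + 0.0095)^13 − 1) = kr 3,200.11 × 0.1307906… = kr 418.5444…
Penalties + interest = kr 880.0303… + kr 418.5444… = kr 1,298.57

kr 1,298.57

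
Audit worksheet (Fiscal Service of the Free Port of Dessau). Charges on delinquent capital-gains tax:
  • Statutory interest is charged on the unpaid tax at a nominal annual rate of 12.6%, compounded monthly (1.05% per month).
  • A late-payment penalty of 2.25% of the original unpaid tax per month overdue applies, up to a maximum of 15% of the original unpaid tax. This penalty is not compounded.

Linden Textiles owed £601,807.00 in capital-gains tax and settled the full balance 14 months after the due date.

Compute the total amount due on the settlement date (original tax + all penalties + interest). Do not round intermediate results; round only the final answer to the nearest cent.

Penalty (uncapped): 14 × 2.25% × £601,807.00 = £189,569.21…; cap = 15% × £601,807.00 = £90,271.05 → penalty = £90,271.05
Interest: £601,807.00 × ((1 + 0.0105)^14 − 1) = £601,807.00 × 0.1574666… = £94,764.4734…
Total = £601,807.00 + £90,271.0500 + £94,764.4734… = £786,842.52

£786,842.52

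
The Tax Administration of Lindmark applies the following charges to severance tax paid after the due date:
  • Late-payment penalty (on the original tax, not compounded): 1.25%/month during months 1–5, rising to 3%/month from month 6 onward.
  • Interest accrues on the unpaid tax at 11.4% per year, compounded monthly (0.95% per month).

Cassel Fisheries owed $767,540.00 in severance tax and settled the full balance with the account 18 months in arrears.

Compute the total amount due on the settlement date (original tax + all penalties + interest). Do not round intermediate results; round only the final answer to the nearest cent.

$1,257,256.21

Penalty, months 1–5: 5 × 1.25% × $767,540.00 = $47,971.25
Penalty, months 6–18: 13 × 3% × $767,540.00 = $299,340.60
Interest: $767,540.00 × ((1 + 0.0095)^18 − 1) = $767,540.00 × 0.1855335… = $142,404.3586…
Total = $767,540.00 + $347,311.8500 + $142,404.3586… = $1,257,256.21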